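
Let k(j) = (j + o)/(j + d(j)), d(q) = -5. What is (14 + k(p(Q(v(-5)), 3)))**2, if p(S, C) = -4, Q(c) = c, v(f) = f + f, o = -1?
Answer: 17161/81 ≈ 211.86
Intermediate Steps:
v(f) = 2*f
k(j) = (-1 + j)/(-5 + j) (k(j) = (j - 1)/(j - 5) = (-1 + j)/(-5 + j))
(14 + k(p(Q(v(-5)), 3)))**2 = (14 + (-1 - 4)/(-5 - 4))**2 = (14 - 5/(-9))**2 = (14 - 1/9*(-5))**2 = (14 + 5/9)**2 = (131/9)**2 = 17161/81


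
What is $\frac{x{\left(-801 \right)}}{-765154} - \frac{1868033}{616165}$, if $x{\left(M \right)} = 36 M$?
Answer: $- \frac{705782594071}{235730557205} \approx -2.994$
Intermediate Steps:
$\frac{x{\left(-801 \right)}}{-765154} - \frac{1868033}{616165} = \frac{36 \left(-801\right)}{-765154} - \frac{1868033}{616165} = \left(-28836\right) \left(- \frac{1}{765154}\right) - \frac{1868033}{616165} = \frac{14418}{382577} - \frac{1868033}{616165} = - \frac{705782594071}{235730557205}$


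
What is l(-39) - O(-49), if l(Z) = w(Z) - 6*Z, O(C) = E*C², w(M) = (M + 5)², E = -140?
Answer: 337530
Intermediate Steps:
w(M) = (5 + M)²
O(C) = -140*C²
l(Z) = (5 + Z)² - 6*Z
l(-39) - O(-49) = ((5 - 39)² - 6*(-39)) - (-140)*(-49)² = ((-34)² + 234) - (-140)*2401 = (1156 + 234) - 1*(-336140) = 1390 + 336140 = 337530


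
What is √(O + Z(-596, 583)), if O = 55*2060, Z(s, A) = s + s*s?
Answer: 4*√29245 ≈ 684.05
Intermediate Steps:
Z(s, A) = s + s²
O = 113300
√(O + Z(-596, 583)) = √(113300 - 596*(1 - 596)) = √(113300 - 596*(-595)) = √(113300 + 354620) = √467920 = 4*√29245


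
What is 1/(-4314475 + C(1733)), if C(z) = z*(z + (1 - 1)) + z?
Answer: -1/1309453 ≈ -7.6368e-7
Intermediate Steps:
C(z) = z + z² (C(z) = z*(z + 0) + z = z*z + z = z² + z = z + z²)
1/(-4314475 + C(1733)) = 1/(-4314475 + 1733*(1 + 1733)) = 1/(-4314475 + 1733*1734) = 1/(-4314475 + 3005022) = 1/(-1309453) = -1/1309453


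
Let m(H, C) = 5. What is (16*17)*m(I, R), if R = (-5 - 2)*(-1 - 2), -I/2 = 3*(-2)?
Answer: 1360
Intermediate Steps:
I = 12 (I = -6*(-2) = -2*(-6) = 12)
R = 21 (R = -7*(-3) = 21)
(16*17)*m(I, R) = (16*17)*5 = 272*5 = 1360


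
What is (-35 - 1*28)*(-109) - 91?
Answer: 6776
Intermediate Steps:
(-35 - 1*28)*(-109) - 91 = (-35 - 28)*(-109) - 91 = -63*(-109) - 91 = 6867 - 91 = 6776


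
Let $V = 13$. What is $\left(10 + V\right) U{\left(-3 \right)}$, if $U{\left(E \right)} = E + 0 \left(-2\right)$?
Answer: $-69$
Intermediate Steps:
$U{\left(E \right)} = E$ ($U{\left(E \right)} = E + 0 = E$)
$\left(10 + V\right) U{\left(-3 \right)} = \left(10 + 13\right) \left(-3\right) = 23 \left(-3\right) = -69$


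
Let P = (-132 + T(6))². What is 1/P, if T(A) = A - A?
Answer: 1/17424 ≈ 5.7392e-5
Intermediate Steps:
T(A) = 0
P = 17424 (P = (-132 + 0)² = (-132)² = 17424)
1/P = 1/17424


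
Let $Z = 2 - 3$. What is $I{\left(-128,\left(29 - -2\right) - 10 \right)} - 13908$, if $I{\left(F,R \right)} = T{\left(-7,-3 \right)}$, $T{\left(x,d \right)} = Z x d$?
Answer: $-13929$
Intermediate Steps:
$Z = -1$ ($Z = 2 - 3 = -1$)
$T{\left(x,d \right)} = - d x$ ($T{\left(x,d \right)} = - x d = - d x$)
$I{\left(F,R \right)} = -21$ ($I{\left(F,R \right)} = \left(-1\right) \left(-3\right) \left(-7\right) = -21$)
$I{\left(-128,\left(29 - -2\right) - 10 \right)} - 13908 = -21 - 13908 = -13929$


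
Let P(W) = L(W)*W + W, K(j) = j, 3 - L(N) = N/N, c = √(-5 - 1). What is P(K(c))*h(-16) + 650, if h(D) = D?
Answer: 650 - 48*I*√6 ≈ 650.0 - 117.58*I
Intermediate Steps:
c = I*√6 (c = √(-6) = I*√6 ≈ 2.4495*I)
L(N) = 2 (L(N) = 3 - N/N = 3 - 1*1 = 3 - 1 = 2)
P(W) = 3*W (P(W) = 2*W + W = 3*W)
P(K(c))*h(-16) + 650 = (3*(I*√6))*(-16) + 650 = (3*I*√6)*(-16) + 650 = -48*I*√6 + 650 = 650 - 48*I*√6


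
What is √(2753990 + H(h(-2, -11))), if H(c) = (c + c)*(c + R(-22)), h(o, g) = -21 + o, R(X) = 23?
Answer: √2753990 ≈ 1659.5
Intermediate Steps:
H(c) = 2*c*(23 + c) (H(c) = (c + c)*(c + 23) = (2*c)*(23 + c) = 2*c*(23 + c))
√(2753990 + H(h(-2, -11))) = √(2753990 + 2*(-21 - 2)*(23 + (-21 - 2))) = √(2753990 + 2*(-23)*(23 - 23)) = √(2753990 + 2*(-23)*0) = √(2753990 + 0) = √2753990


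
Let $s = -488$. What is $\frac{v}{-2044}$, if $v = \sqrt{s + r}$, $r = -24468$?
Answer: $- \frac{i \sqrt{6239}}{1022} \approx - 0.077287 i$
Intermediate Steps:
$v = 2 i \sqrt{6239}$ ($v = \sqrt{-488 - 24468} = \sqrt{-24956} = 2 i \sqrt{6239} \approx 157.97 i$)
$\frac{v}{-2044} = \frac{2 i \sqrt{6239}}{-2044} = 2 i \sqrt{6239} \left(- \frac{1}{2044}\right) = - \frac{i \sqrt{6239}}{1022}$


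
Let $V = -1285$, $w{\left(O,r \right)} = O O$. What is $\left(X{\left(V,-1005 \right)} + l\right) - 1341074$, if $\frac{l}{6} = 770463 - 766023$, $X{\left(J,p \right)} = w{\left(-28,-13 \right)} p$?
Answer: $-2102354$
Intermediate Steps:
$w{\left(O,r \right)} = O^{2}$
$X{\left(J,p \right)} = 784 p$ ($X{\left(J,p \right)} = \left(-28\right)^{2} p = 784 p$)
$l = 26640$ ($l = 6 \left(770463 - 766023\right) = 6 \cdot 4440 = 26640$)
$\left(X{\left(V,-1005 \right)} + l\right) - 1341074 = \left(784 \left(-1005\right) + 26640\right) - 1341074 = \left(-787920 + 26640\right) - 1341074 = -761280 - 1341074 = -2102354$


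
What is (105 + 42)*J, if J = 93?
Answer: 13671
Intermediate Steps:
(105 + 42)*J = (105 + 42)*93 = 147*93 = 13671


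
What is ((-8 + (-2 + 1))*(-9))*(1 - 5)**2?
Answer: 1296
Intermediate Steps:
((-8 + (-2 + 1))*(-9))*(1 - 5)**2 = ((-8 - 1)*(-9))*(-4)**2 = -9*(-9)*16 = 81*16 = 1296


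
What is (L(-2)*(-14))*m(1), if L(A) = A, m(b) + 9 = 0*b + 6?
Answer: -84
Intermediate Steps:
m(b) = -3 (m(b) = -9 + (0*b + 6) = -9 + (0 + 6) = -9 + 6 = -3)
(L(-2)*(-14))*m(1) = -2*(-14)*(-3) = 28*(-3) = -84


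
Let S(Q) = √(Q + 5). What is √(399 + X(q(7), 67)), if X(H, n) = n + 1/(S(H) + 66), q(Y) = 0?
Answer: √(30757 + 466*√5)/√(66 + √5) ≈ 21.587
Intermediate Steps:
S(Q) = √(5 + Q)
X(H, n) = n + 1/(66 + √(5 + H)) (X(H, n) = n + 1/(√(5 + H) + 66) = n + 1/(66 + √(5 + H)))
√(399 + X(q(7), 67)) = √(399 + (1 + 66*67 + 67*√(5 + 0))/(66 + √(5 + 0))) = √(399 + (1 + 4422 + 67*√5)/(66 + √5)) = √(399 + (4423 + 67*√5)/(66 + √5))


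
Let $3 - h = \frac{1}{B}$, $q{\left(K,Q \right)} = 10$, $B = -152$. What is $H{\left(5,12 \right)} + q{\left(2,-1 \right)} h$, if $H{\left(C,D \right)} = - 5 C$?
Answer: $\frac{385}{76} \approx 5.0658$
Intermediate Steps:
$h = \frac{457}{152}$ ($h = 3 - \frac{1}{-152} = 3 - - \frac{1}{152} = 3 + \frac{1}{152} = \frac{457}{152} \approx 3.0066$)
$H{\left(5,12 \right)} + q{\left(2,-1 \right)} h = \left(-5\right) 5 + 10 \cdot \frac{457}{152} = -25 + \frac{2285}{76} = \frac{385}{76}$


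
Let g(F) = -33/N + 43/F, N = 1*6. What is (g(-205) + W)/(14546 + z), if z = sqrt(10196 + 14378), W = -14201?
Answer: -42363414023/43370116110 + 5824751*sqrt(24574)/86740232220 ≈ -0.96626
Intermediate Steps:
z = sqrt(24574) ≈ 156.76
N = 6
g(F) = -11/2 + 43/F (g(F) = -33/6 + 43/F = -33*1/6 + 43/F = -11/2 + 43/F)
(g(-205) + W)/(14546 + z) = ((-11/2 + 43/(-205)) - 14201)/(14546 + sqrt(24574)) = ((-11/2 + 43*(-1/205)) - 14201)/(14546 + sqrt(24574)) = ((-11/2 - 43/205) - 14201)/(14546 + sqrt(24574)) = (-2341/410 - 14201)/(14546 + sqrt(24574)) = -5824751/(410*(14546 + sqrt(24574)))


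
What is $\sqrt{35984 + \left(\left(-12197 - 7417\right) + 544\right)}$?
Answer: $\sqrt{16914} \approx 130.05$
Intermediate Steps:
$\sqrt{35984 + \left(\left(-12197 - 7417\right) + 544\right)} = \sqrt{35984 + \left(-19614 + 544\right)} = \sqrt{35984 - 19070} = \sqrt{16914}$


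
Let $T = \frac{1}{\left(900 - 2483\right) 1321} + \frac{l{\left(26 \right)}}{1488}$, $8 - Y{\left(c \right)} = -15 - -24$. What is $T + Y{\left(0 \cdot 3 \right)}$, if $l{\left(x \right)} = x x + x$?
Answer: $- \frac{273939981}{518603464} \approx -0.52823$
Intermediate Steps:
$l{\left(x \right)} = x + x^{2}$ ($l{\left(x \right)} = x^{2} + x = x + x^{2}$)
$Y{\left(c \right)} = -1$ ($Y{\left(c \right)} = 8 - \left(-15 - -24\right) = 8 - \left(-15 + 24\right) = 8 - 9 = -1$)
$T = \frac{244663483}{518603464}$ ($T = \frac{1}{\left(900 - 2483\right) 1321} + \frac{26 \left(1 + 26\right)}{1488} = \frac{1}{-1583} \cdot \frac{1}{1321} + 26 \cdot 27 \cdot \frac{1}{1488} = \left(- \frac{1}{1583}\right) \frac{1}{1321} + 702 \cdot \frac{1}{1488} = - \frac{1}{2091143} + \frac{117}{248} = \frac{244663483}{518603464} \approx 0.47177$)
$T + Y{\left(0 \cdot 3 \right)} = \frac{244663483}{518603464} - 1 = - \frac{273939981}{518603464}$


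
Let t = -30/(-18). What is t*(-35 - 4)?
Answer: -65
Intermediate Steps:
t = 5/3 (t = -30*(-1/18) = 5/3 ≈ 1.6667)
t*(-35 - 4) = 5*(-35 - 4)/3 = (5/3)*(-39) = -65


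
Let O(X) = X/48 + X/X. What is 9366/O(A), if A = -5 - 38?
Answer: 449568/5 ≈ 89914.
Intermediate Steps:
A = -43
O(X) = 1 + X/48 (O(X) = X*(1/48) + 1 = X/48 + 1 = 1 + X/48)
9366/O(A) = 9366/(1 + (1/48)*(-43)) = 9366/(1 - 43/48) = 9366/(5/48) = 9366*(48/5) = 449568/5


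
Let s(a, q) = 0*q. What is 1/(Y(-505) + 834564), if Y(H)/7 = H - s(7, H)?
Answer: 1/831029 ≈ 1.2033e-6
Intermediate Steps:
s(a, q) = 0
Y(H) = 7*H (Y(H) = 7*(H - 1*0) = 7*(H + 0) = 7*H)
1/(Y(-505) + 834564) = 1/(7*(-505) + 834564) = 1/(-3535 + 834564) = 1/831029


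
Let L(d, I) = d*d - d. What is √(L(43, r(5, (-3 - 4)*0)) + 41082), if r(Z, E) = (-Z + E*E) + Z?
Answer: 2*√10722 ≈ 207.09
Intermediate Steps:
r(Z, E) = E² (r(Z, E) = (-Z + E²) + Z = (E² - Z) + Z = E²)
L(d, I) = d² - d
√(L(43, r(5, (-3 - 4)*0)) + 41082) = √(43*(-1 + 43) + 41082) = √(43*42 + 41082) = √(1806 + 41082) = √42888 = 2*√10722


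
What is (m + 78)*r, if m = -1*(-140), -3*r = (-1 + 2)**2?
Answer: -218/3 ≈ -72.667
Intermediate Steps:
r = -1/3 (r = -(-1 + 2)**2/3 = -1/3*1**2 = -1/3*1 = -1/3 ≈ -0.33333)
m = 140
(m + 78)*r = (140 + 78)*(-1/3) = 218*(-1/3) = -218/3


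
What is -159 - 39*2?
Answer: -237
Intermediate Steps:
-159 - 39*2 = -159 - 1*78 = -159 - 78 = -237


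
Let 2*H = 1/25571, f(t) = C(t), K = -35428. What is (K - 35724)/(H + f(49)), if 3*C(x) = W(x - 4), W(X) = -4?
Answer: 10916566752/204565 ≈ 53365.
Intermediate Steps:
C(x) = -4/3 (C(x) = (⅓)*(-4) = -4/3)
f(t) = -4/3
H = 1/51142 (H = (½)/25571 = (½)*(1/25571) = 1/51142 ≈ 1.9553e-5)
(K - 35724)/(H + f(49)) = (-35428 - 35724)/(1/51142 - 4/3) = -71152/(-204565/153426) = -71152*(-153426/204565) = 10916566752/204565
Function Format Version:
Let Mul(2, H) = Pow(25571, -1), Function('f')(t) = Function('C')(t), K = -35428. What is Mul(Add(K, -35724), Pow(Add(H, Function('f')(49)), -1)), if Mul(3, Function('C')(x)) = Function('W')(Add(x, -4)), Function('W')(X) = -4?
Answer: Rational(10916566752, 204565) ≈ 53365.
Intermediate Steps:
Function('C')(x) = Rational(-4, 3) (Function('C')(x) = Mul(Rational(1, 3), -4) = Rational(-4, 3))
Function('f')(t) = Rational(-4, 3)
H = Rational(1, 51142) (H = Mul(Rational(1, 2), Pow(25571, -1)) = Mul(Rational(1, 2), Rational(1, 25571)) = Rational(1, 51142) ≈ 1.9553e-5)
Mul(Add(K, -35724), Pow(Add(H, Function('f')(49)), -1)) = Mul(Add(-35428, -35724), Pow(Add(Rational(1, 51142), Rational(-4, 3)), -1)) = Mul(-71152, Pow(Rational(-204565, 153426), -1)) = Mul(-71152, Rational(-153426, 204565)) = Rational(10916566752, 204565)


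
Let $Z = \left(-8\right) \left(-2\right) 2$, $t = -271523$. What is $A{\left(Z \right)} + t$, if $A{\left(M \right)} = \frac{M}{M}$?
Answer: $-271522$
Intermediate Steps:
$Z = 32$ ($Z = 16 \cdot 2 = 32$)
$A{\left(M \right)} = 1$
$A{\left(Z \right)} + t = 1 - 271523 = -271522$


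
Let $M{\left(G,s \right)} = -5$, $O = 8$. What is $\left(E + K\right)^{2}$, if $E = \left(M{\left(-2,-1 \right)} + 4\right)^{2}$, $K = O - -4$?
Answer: $169$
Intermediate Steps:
$K = 12$ ($K = 8 - -4 = 8 + 4 = 12$)
$E = 1$ ($E = \left(-5 + 4\right)^{2} = \left(-1\right)^{2} = 1$)
$\left(E + K\right)^{2} = \left(1 + 12\right)^{2} = 13^{2} = 169$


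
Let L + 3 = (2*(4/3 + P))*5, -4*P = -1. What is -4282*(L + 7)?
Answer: -254779/3 ≈ -84926.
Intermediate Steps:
P = 1/4 (P = -1/4*(-1) = 1/4 ≈ 0.25000)
L = 77/6 (L = -3 + (2*(4/3 + 1/4))*5 = -3 + (2*(19/12))*5 = -3 + (19/6)*5 = -3 + 95/6 = 77/6 ≈ 12.833)
-4282*(L + 7) = -4282*(77/6 + 7) = -4282*119/6 = -2141*119/3 = -254779/3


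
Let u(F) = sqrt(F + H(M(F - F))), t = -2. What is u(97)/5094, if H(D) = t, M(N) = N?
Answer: sqrt(95)/5094 ≈ 0.0019134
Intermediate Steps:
H(D) = -2
u(F) = sqrt(-2 + F) (u(F) = sqrt(F - 2) = sqrt(-2 + F))
u(97)/5094 = sqrt(-2 + 97)/5094 = sqrt(95)*(1/5094) = sqrt(95)/5094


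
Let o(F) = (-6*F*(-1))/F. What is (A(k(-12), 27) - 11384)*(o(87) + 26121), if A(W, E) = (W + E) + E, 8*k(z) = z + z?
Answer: -296097291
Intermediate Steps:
k(z) = z/4 (k(z) = (z + z)/8 = (2*z)/8 = z/4)
A(W, E) = W + 2*E (A(W, E) = (E + W) + E = W + 2*E)
o(F) = 6 (o(F) = (6*F)/F = 6)
(A(k(-12), 27) - 11384)*(o(87) + 26121) = (((1/4)*(-12) + 2*27) - 11384)*(6 + 26121) = ((-3 + 54) - 11384)*26127 = (51 - 11384)*26127 = -11333*26127 = -296097291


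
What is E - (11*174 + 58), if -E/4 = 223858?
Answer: -897404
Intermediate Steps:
E = -895432 (E = -4*223858 = -895432)
E - (11*174 + 58) = -895432 - (11*174 + 58) = -895432 - (1914 + 58) = -895432 - 1*1972 = -895432 - 1972 = -897404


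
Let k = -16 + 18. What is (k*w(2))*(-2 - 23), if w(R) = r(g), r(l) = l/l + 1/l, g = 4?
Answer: -125/2 ≈ -62.500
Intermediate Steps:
r(l) = 1 + 1/l
w(R) = 5/4 (w(R) = (1 + 4)/4 = (¼)*5 = 5/4)
k = 2
(k*w(2))*(-2 - 23) = (2*(5/4))*(-2 - 23) = (5/2)*(-25) = -125/2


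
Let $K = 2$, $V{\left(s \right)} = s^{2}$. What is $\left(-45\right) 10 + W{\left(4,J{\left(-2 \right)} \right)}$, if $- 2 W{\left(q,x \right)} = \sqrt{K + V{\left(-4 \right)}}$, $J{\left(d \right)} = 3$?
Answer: $-450 - \frac{3 \sqrt{2}}{2} \approx -452.12$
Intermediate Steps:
$W{\left(q,x \right)} = - \frac{3 \sqrt{2}}{2}$ ($W{\left(q,x \right)} = - \frac{\sqrt{2 + \left(-4\right)^{2}}}{2} = - \frac{\sqrt{2 + 16}}{2} = - \frac{\sqrt{18}}{2} = - \frac{3 \sqrt{2}}{2}$)
$\left(-45\right) 10 + W{\left(4,J{\left(-2 \right)} \right)} = \left(-45\right) 10 - \frac{3 \sqrt{2}}{2} = -450 - \frac{3 \sqrt{2}}{2}$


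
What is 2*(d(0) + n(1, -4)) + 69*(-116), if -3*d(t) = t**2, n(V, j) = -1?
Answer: -8006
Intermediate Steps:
d(t) = -t**2/3
2*(d(0) + n(1, -4)) + 69*(-116) = 2*(-1/3*0**2 - 1) + 69*(-116) = 2*(-1/3*0 - 1) - 8004 = 2*(0 - 1) - 8004 = 2*(-1) - 8004 = -2 - 8004 = -8006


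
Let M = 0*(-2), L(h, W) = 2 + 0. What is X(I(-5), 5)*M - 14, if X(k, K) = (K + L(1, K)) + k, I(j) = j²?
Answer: -14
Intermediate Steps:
L(h, W) = 2
X(k, K) = 2 + K + k (X(k, K) = (K + 2) + k = (2 + K) + k = 2 + K + k)
M = 0
X(I(-5), 5)*M - 14 = (2 + 5 + (-5)²)*0 - 14 = (2 + 5 + 25)*0 - 14 = 32*0 - 14 = 0 - 14 = -14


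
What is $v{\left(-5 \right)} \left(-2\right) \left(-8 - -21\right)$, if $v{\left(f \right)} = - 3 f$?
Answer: $-390$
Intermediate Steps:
$v{\left(-5 \right)} \left(-2\right) \left(-8 - -21\right) = \left(-3\right) \left(-5\right) \left(-2\right) \left(-8 - -21\right) = 15 \left(-2\right) \left(-8 + 21\right) = \left(-30\right) 13 = -390$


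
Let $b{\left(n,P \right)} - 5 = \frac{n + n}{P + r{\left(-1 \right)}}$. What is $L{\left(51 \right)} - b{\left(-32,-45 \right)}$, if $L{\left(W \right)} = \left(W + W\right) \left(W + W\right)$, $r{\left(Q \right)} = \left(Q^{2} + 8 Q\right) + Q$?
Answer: $\frac{551083}{53} \approx 10398.0$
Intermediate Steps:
$r{\left(Q \right)} = Q^{2} + 9 Q$
$b{\left(n,P \right)} = 5 + \frac{2 n}{-8 + P}$ ($b{\left(n,P \right)} = 5 + \frac{n + n}{P - \left(9 - 1\right)} = 5 + \frac{2 n}{P - 8} = 5 + \frac{2 n}{-8 + P}$)
$L{\left(W \right)} = 4 W^{2}$ ($L{\left(W \right)} = 2 W 2 W = 4 W^{2}$)
$L{\left(51 \right)} - b{\left(-32,-45 \right)} = 4 \cdot 51^{2} - \frac{-40 + 2 \left(-32\right) + 5 \left(-45\right)}{-8 - 45} = 4 \cdot 2601 - \frac{-40 - 64 - 225}{-53} = 10404 - \left(- \frac{1}{53}\right) \left(-329\right) = 10404 - \frac{329}{53} = \frac{551083}{53}$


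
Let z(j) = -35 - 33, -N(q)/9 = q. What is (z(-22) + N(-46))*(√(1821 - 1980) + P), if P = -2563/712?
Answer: -443399/356 + 346*I*√159 ≈ -1245.5 + 4362.9*I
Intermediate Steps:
N(q) = -9*q
z(j) = -68
P = -2563/712 (P = -2563*1/712 = -2563/712 ≈ -3.5997)
(z(-22) + N(-46))*(√(1821 - 1980) + P) = (-68 - 9*(-46))*(√(1821 - 1980) - 2563/712) = (-68 + 414)*(√(-159) - 2563/712) = 346*(I*√159 - 2563/712) = 346*(-2563/712 + I*√159) = -443399/356 + 346*I*√159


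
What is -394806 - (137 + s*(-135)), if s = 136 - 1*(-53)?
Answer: -369428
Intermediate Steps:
s = 189 (s = 136 + 53 = 189)
-394806 - (137 + s*(-135)) = -394806 - (137 + 189*(-135)) = -394806 - (137 - 25515) = -394806 - 1*(-25378) = -394806 + 25378 = -369428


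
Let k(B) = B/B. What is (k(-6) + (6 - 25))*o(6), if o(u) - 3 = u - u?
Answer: -54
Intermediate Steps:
k(B) = 1
o(u) = 3 (o(u) = 3 + (u - u) = 3 + 0 = 3)
(k(-6) + (6 - 25))*o(6) = (1 + (6 - 25))*3 = (1 - 19)*3 = -18*3 = -54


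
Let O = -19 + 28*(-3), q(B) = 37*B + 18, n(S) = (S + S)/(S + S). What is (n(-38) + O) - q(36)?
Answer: -1452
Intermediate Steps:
n(S) = 1 (n(S) = (2*S)/((2*S)) = (2*S)*(1/(2*S)) = 1)
q(B) = 18 + 37*B
O = -103 (O = -19 - 84 = -103)
(n(-38) + O) - q(36) = (1 - 103) - (18 + 37*36) = -102 - (18 + 1332) = -102 - 1*1350 = -102 - 1350 = -1452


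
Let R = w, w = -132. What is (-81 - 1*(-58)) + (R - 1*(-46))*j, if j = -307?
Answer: 26379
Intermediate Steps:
R = -132
(-81 - 1*(-58)) + (R - 1*(-46))*j = (-81 - 1*(-58)) + (-132 - 1*(-46))*(-307) = (-81 + 58) + (-132 + 46)*(-307) = -23 - 86*(-307) = -23 + 26402 = 26379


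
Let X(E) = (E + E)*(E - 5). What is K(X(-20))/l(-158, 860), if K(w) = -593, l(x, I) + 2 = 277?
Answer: -593/275 ≈ -2.1564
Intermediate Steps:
l(x, I) = 275 (l(x, I) = -2 + 277 = 275)
X(E) = 2*E*(-5 + E) (X(E) = (2*E)*(-5 + E) = 2*E*(-5 + E))
K(X(-20))/l(-158, 860) = -593/275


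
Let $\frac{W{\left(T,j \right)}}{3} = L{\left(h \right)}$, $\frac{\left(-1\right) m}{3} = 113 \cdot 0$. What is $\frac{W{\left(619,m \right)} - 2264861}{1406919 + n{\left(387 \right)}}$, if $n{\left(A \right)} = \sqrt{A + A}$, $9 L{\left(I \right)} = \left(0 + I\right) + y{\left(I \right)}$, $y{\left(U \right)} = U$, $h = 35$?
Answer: $- \frac{3186443145149}{1979421071787} + \frac{6794513 \sqrt{86}}{1979421071787} \approx -1.6098$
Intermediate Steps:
$m = 0$ ($m = - 3 \cdot 113 \cdot 0 = \left(-3\right) 0 = 0$)
$L{\left(I \right)} = \frac{2 I}{9}$ ($L{\left(I \right)} = \frac{\left(0 + I\right) + I}{9} = \frac{I + I}{9} = \frac{2 I}{9}$)
$W{\left(T,j \right)} = \frac{70}{3}$ ($W{\left(T,j \right)} = 3 \cdot \frac{2}{9} \cdot 35 = 3 \cdot \frac{70}{9} = \frac{70}{3}$)
$n{\left(A \right)} = \sqrt{2} \sqrt{A}$ ($n{\left(A \right)} = \sqrt{2 A} = \sqrt{2} \sqrt{A}$)
$\frac{W{\left(619,m \right)} - 2264861}{1406919 + n{\left(387 \right)}} = \frac{\frac{70}{3} - 2264861}{1406919 + \sqrt{2} \sqrt{387}} = - \frac{6794513}{3 \left(1406919 + \sqrt{2} \cdot 3 \sqrt{43}\right)} = - \frac{6794513}{3 \left(1406919 + 3 \sqrt{86}\right)}$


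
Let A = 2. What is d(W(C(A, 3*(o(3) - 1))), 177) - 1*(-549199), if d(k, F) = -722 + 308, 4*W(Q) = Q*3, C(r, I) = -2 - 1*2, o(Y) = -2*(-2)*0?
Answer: 548785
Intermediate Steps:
o(Y) = 0 (o(Y) = 4*0 = 0)
C(r, I) = -4 (C(r, I) = -2 - 2 = -4)
W(Q) = 3*Q/4 (W(Q) = (Q*3)/4 = (3*Q)/4 = 3*Q/4)
d(k, F) = -414
d(W(C(A, 3*(o(3) - 1))), 177) - 1*(-549199) = -414 - 1*(-549199) = -414 + 549199 = 548785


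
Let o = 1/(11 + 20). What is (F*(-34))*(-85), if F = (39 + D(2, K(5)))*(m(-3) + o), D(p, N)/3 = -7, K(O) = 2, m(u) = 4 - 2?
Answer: 3277260/31 ≈ 1.0572e+5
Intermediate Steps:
m(u) = 2
o = 1/31 ≈ 0.032258
D(p, N) = -21 (D(p, N) = 3*(-7) = -21)
F = 1134/31 (F = (39 - 21)*(2 + 1/31) = 18*(63/31) = 1134/31 ≈ 36.581)
(F*(-34))*(-85) = ((1134/31)*(-34))*(-85) = -38556/31*(-85) = 3277260/31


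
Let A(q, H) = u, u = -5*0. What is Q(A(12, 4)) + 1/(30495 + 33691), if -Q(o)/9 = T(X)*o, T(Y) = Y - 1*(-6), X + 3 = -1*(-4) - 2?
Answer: 1/64186 ≈ 1.5580e-5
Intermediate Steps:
u = 0
A(q, H) = 0
X = -1 (X = -3 + (-1*(-4) - 2) = -3 + (4 - 2) = -3 + 2 = -1)
T(Y) = 6 + Y (T(Y) = Y + 6 = 6 + Y)
Q(o) = -45*o (Q(o) = -9*(6 - 1)*o = -45*o)
Q(A(12, 4)) + 1/(30495 + 33691) = -45*0 + 1/(30495 + 33691) = 0 + 1/64186 = 1/64186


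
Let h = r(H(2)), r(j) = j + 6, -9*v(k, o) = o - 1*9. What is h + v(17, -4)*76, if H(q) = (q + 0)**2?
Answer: 1078/9 ≈ 119.78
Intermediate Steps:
H(q) = q**2
v(k, o) = 1 - o/9 (v(k, o) = -(o - 1*9)/9 = -(o - 9)/9 = -(-9 + o)/9 = 1 - o/9)
r(j) = 6 + j
h = 10 (h = 6 + 2**2 = 6 + 4 = 10)
h + v(17, -4)*76 = 10 + (1 - 1/9*(-4))*76 = 10 + (1 + 4/9)*76 = 10 + (13/9)*76 = 10 + 988/9 = 1078/9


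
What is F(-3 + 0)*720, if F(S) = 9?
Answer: 6480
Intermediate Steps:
F(-3 + 0)*720 = 9*720 = 6480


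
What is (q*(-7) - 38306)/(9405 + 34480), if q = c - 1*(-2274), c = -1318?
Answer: -44998/43885 ≈ -1.0254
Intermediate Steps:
q = 956 (q = -1318 - 1*(-2274) = -1318 + 2274 = 956)
(q*(-7) - 38306)/(9405 + 34480) = (956*(-7) - 38306)/(9405 + 34480) = (-6692 - 38306)/43885 = -44998*1/43885 = -44998/43885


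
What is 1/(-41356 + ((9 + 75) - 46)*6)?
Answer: -1/41128 ≈ -2.4314e-5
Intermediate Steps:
1/(-41356 + ((9 + 75) - 46)*6) = 1/(-41356 + (84 - 46)*6) = 1/(-41356 + 38*6) = 1/(-41356 + 228) = 1/(-41128) = -1/41128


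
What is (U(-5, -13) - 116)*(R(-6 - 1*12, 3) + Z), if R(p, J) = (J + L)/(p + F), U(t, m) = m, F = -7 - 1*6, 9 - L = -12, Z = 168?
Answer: -668736/31 ≈ -21572.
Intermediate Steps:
L = 21 (L = 9 - 1*(-12) = 9 + 12 = 21)
F = -13 (F = -7 - 6 = -13)
R(p, J) = (21 + J)/(-13 + p) (R(p, J) = (J + 21)/(p - 13) = (21 + J)/(-13 + p))
(U(-5, -13) - 116)*(R(-6 - 1*12, 3) + Z) = (-13 - 116)*((21 + 3)/(-13 + (-6 - 1*12)) + 168) = -129*(24/(-13 + (-6 - 12)) + 168) = -129*(24/(-13 - 18) + 168) = -129*(24/(-31) + 168) = -129*(-1/31*24 + 168) = -129*(-24/31 + 168) = -129*5184/31 = -668736/31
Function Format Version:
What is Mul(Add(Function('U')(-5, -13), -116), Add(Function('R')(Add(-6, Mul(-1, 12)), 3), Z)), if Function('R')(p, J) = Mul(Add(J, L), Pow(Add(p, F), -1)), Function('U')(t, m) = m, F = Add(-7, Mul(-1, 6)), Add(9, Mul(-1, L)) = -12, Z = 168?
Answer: Rational(-668736, 31) ≈ -21572.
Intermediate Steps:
L = 21 (L = Add(9, Mul(-1, -12)) = Add(9, 12) = 21)
F = -13 (F = Add(-7, -6) = -13)
Function('R')(p, J) = Mul(Pow(Add(-13, p), -1), Add(21, J)) (Function('R')(p, J) = Mul(Add(J, 21), Pow(Add(p, -13), -1)) = Mul(Add(21, J), Pow(Add(-13, p), -1)) = Mul(Pow(Add(-13, p), -1), Add(21, J)))
Mul(Add(Function('U')(-5, -13), -116), Add(Function('R')(Add(-6, Mul(-1, 12)), 3), Z)) = Mul(Add(-13, -116), Add(Mul(Pow(Add(-13, Add(-6, Mul(-1, 12))), -1), Add(21, 3)), 168)) = Mul(-129, Add(Mul(Pow(Add(-13, Add(-6, -12)), -1), 24), 168)) = Mul(-129, Add(Mul(Pow(Add(-13, -18), -1), 24), 168)) = Mul(-129, Add(Mul(Pow(-31, -1), 24), 168)) = Mul(-129, Add(Mul(Rational(-1, 31), 24), 168)) = Mul(-129, Add(Rational(-24, 31), 168)) = Mul(-129, Rational(5184, 31)) = Rational(-668736, 31)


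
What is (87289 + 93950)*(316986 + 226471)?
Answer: 98495603223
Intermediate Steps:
(87289 + 93950)*(316986 + 226471) = 181239*543457 = 98495603223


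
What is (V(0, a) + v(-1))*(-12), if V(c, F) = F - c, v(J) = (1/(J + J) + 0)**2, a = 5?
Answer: -63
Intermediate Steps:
v(J) = 1/(4*J**2) (v(J) = (1/(2*J) + 0)**2 = (1/(2*J))**2 = 1/(4*J**2))
(V(0, a) + v(-1))*(-12) = ((5 - 1*0) + (1/4)/(-1)**2)*(-12) = ((5 + 0) + (1/4)*1)*(-12) = (5 + 1/4)*(-12) = (21/4)*(-12) = -63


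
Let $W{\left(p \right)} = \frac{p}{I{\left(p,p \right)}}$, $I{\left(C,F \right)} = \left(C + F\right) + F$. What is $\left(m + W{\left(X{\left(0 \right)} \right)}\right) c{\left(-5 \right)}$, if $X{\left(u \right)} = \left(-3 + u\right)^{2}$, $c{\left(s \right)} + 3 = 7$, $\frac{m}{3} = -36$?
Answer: $- \frac{1292}{3} \approx -430.67$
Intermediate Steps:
$m = -108$ ($m = 3 \left(-36\right) = -108$)
$c{\left(s \right)} = 4$ ($c{\left(s \right)} = -3 + 7 = 4$)
$I{\left(C,F \right)} = C + 2 F$
$W{\left(p \right)} = \frac{1}{3}$ ($W{\left(p \right)} = \frac{p}{p + 2 p} = \frac{p}{3 p} = p \frac{1}{3 p} = \frac{1}{3}$)
$\left(m + W{\left(X{\left(0 \right)} \right)}\right) c{\left(-5 \right)} = \left(-108 + \frac{1}{3}\right) 4 = \left(- \frac{323}{3}\right) 4 = - \frac{1292}{3}$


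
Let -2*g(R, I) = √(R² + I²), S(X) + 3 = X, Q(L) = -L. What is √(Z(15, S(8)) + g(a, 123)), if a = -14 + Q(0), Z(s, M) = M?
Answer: √(20 - 10*√613)/2 ≈ 7.543*I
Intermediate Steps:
S(X) = -3 + X
a = -14 (a = -14 - 1*0 = -14 + 0 = -14)
g(R, I) = -√(I² + R²)/2 (g(R, I) = -√(R² + I²)/2 = -√(I² + R²)/2)
√(Z(15, S(8)) + g(a, 123)) = √((-3 + 8) - √(123² + (-14)²)/2) = √(5 - √(15129 + 196)/2) = √(5 - 5*√613/2)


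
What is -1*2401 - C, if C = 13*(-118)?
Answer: -867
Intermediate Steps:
C = -1534
-1*2401 - C = -1*2401 - 1*(-1534) = -2401 + 1534 = -867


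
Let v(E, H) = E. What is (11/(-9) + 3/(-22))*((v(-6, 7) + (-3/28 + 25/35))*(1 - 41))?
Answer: -203095/693 ≈ -293.07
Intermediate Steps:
(11/(-9) + 3/(-22))*((v(-6, 7) + (-3/28 + 25/35))*(1 - 41)) = (11/(-9) + 3/(-22))*((-6 + (-3/28 + 25/35))*(1 - 41)) = (11*(-⅑) + 3*(-1/22))*((-6 + (-3*1/28 + 25*(1/35)))*(-40)) = (-11/9 - 3/22)*((-6 + (-3/28 + 5/7))*(-40)) = -269*(-6 + 17/28)*(-40)/198 = -(-40619)*(-40)/5544 = -269/198*1510/7 = -203095/693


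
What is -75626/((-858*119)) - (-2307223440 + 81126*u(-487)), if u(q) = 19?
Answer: 117707374168159/51051 ≈ 2.3057e+9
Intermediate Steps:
-75626/((-858*119)) - (-2307223440 + 81126*u(-487)) = -75626/((-858*119)) - 81126/(1/(-30*(-12)*(-79) + 19)) = -75626/(-102102) - 81126/(1/(360*(-79) + 19)) = -75626*(-1/102102) - 81126/(1/(-28440 + 19)) = 37813/51051 - 81126/(1/(-28421)) = 37813/51051 - 81126/(-1/28421) = 37813/51051 - 81126*(-28421) = 37813/51051 + 2305682046 = 117707374168159/51051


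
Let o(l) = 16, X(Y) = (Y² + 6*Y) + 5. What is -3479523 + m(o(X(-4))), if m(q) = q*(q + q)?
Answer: -3479011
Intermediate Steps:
X(Y) = 5 + Y² + 6*Y
m(q) = 2*q² (m(q) = q*(2*q) = 2*q²)
-3479523 + m(o(X(-4))) = -3479523 + 2*16² = -3479523 + 2*256 = -3479523 + 512 = -3479011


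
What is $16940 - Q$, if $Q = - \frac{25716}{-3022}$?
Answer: $\frac{25583482}{1511} \approx 16932.0$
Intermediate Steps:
$Q = \frac{12858}{1511}$ ($Q = \left(-25716\right) \left(- \frac{1}{3022}\right) = \frac{12858}{1511} \approx 8.5096$)
$16940 - Q = 16940 - \frac{12858}{1511} = \frac{25583482}{1511}$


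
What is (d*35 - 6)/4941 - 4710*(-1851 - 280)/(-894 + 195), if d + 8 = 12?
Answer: -16530924248/1151253 ≈ -14359.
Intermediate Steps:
d = 4 (d = -8 + 12 = 4)
(d*35 - 6)/4941 - 4710*(-1851 - 280)/(-894 + 195) = (4*35 - 6)/4941 - 4710*(-1851 - 280)/(-894 + 195) = (140 - 6)*(1/4941) - 4710/((-699/(-2131))) = 134*(1/4941) - 4710/((-699*(-1/2131))) = 134/4941 - 4710/699/2131 = 134/4941 - 4710*2131/699 = 134/4941 - 3345670/233 = -16530924248/1151253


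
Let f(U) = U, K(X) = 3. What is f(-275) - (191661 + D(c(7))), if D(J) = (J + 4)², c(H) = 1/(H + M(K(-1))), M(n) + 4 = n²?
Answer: -27641185/144 ≈ -1.9195e+5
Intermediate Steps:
M(n) = -4 + n²
c(H) = 1/(5 + H) (c(H) = 1/(H + (-4 + 3²)) = 1/(H + (-4 + 9)) = 1/(H + 5) = 1/(5 + H))
D(J) = (4 + J)²
f(-275) - (191661 + D(c(7))) = -275 - (191661 + (4 + 1/(5 + 7))²) = -275 - (191661 + (4 + 1/12)²) = -275 - (191661 + (49/12)²) = -275 - (191661 + 2401/144) = -275 - 1*27601585/144 = -275 - 27601585/144 = -27641185/144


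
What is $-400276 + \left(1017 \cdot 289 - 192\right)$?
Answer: $-106555$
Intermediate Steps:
$-400276 + \left(1017 \cdot 289 - 192\right) = -400276 + \left(293913 - 192\right) = -400276 + 293721 = -106555$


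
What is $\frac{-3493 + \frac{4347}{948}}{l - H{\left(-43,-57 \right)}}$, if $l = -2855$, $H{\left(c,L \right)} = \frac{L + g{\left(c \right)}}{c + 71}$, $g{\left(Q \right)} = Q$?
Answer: $\frac{7716373}{6307360} \approx 1.2234$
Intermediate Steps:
$H{\left(c,L \right)} = \frac{L + c}{71 + c}$ ($H{\left(c,L \right)} = \frac{L + c}{c + 71} = \frac{L + c}{71 + c}$)
$\frac{-3493 + \frac{4347}{948}}{l - H{\left(-43,-57 \right)}} = \frac{-3493 + \frac{4347}{948}}{-2855 - \frac{-57 - 43}{71 - 43}} = \frac{-3493 + 4347 \cdot \frac{1}{948}}{-2855 - \frac{1}{28} \left(-100\right)} = \frac{-3493 + \frac{1449}{316}}{-2855 - \frac{1}{28} \left(-100\right)} = - \frac{1102339}{316 \left(-2855 - - \frac{25}{7}\right)} = - \frac{1102339}{316 \left(-2855 + \frac{25}{7}\right)} = - \frac{1102339}{316 \left(- \frac{19960}{7}\right)} = \left(- \frac{1102339}{316}\right) \left(- \frac{7}{19960}\right) = \frac{7716373}{6307360}$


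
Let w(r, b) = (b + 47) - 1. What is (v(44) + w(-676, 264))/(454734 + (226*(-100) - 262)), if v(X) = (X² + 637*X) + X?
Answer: 15159/215936 ≈ 0.070201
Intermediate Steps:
v(X) = X² + 638*X
w(r, b) = 46 + b (w(r, b) = (47 + b) - 1 = 46 + b)
(v(44) + w(-676, 264))/(454734 + (226*(-100) - 262)) = (44*(638 + 44) + (46 + 264))/(454734 + (226*(-100) - 262)) = (44*682 + 310)/(454734 + (-22600 - 262)) = (30008 + 310)/(454734 - 22862) = 30318/431872 = 30318*(1/431872) = 15159/215936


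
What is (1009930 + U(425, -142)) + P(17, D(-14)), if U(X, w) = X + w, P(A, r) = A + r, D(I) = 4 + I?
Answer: 1010220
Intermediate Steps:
(1009930 + U(425, -142)) + P(17, D(-14)) = (1009930 + (425 - 142)) + (17 + (4 - 14)) = (1009930 + 283) + (17 - 10) = 1010213 + 7 = 1010220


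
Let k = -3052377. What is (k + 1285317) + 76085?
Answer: -1690975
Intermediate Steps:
(k + 1285317) + 76085 = (-3052377 + 1285317) + 76085 = -1767060 + 76085 = -1690975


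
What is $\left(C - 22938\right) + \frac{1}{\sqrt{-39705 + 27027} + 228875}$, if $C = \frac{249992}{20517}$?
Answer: $\frac{- 470368954 \sqrt{12678} + 107655694326233 i}{20517 \left(\sqrt{12678} - 228875 i\right)} \approx -22926.0 - 3.7253 \cdot 10^{-9} i$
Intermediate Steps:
$C = \frac{249992}{20517}$ ($C = 249992 \cdot \frac{1}{20517} = \frac{249992}{20517} \approx 12.185$)
$\left(C - 22938\right) + \frac{1}{\sqrt{-39705 + 27027} + 228875} = \left(\frac{249992}{20517} - 22938\right) + \frac{1}{\sqrt{-39705 + 27027} + 228875} = - \frac{470368954}{20517} + \frac{1}{\sqrt{-12678} + 228875} = - \frac{470368954}{20517} + \frac{1}{i \sqrt{12678} + 228875} = - \frac{470368954}{20517} + \frac{1}{228875 + i \sqrt{12678}}$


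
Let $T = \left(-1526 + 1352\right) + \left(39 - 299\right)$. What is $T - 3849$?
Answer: $-4283$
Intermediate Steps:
$T = -434$ ($T = -174 - 260 = -434$)
$T - 3849 = -434 - 3849 = -4283$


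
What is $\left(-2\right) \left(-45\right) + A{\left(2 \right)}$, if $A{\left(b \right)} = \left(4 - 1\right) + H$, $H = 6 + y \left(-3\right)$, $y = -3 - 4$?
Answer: $120$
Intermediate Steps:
$y = -7$ ($y = -3 - 4 = -7$)
$H = 27$ ($H = 6 - -21 = 6 + 21 = 27$)
$A{\left(b \right)} = 30$ ($A{\left(b \right)} = \left(4 - 1\right) + 27 = 3 + 27 = 30$)
$\left(-2\right) \left(-45\right) + A{\left(2 \right)} = \left(-2\right) \left(-45\right) + 30 = 90 + 30 = 120$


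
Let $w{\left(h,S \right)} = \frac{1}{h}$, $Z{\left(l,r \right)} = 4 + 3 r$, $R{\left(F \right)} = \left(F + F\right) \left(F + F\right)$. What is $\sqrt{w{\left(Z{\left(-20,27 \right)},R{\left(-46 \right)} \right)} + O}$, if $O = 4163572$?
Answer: $\frac{\sqrt{30081807785}}{85} \approx 2040.5$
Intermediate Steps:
$R{\left(F \right)} = 4 F^{2}$ ($R{\left(F \right)} = 2 F 2 F = 4 F^{2}$)
$\sqrt{w{\left(Z{\left(-20,27 \right)},R{\left(-46 \right)} \right)} + O} = \sqrt{\frac{1}{4 + 3 \cdot 27} + 4163572} = \sqrt{\frac{1}{4 + 81} + 4163572} = \sqrt{\frac{1}{85} + 4163572} = \sqrt{\frac{353903621}{85}} = \frac{\sqrt{30081807785}}{85}$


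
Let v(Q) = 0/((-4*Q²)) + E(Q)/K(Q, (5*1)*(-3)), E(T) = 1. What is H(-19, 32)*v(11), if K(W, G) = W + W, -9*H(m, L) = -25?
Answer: 25/198 ≈ 0.12626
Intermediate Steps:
H(m, L) = 25/9 (H(m, L) = -⅑*(-25) = 25/9)
K(W, G) = 2*W
v(Q) = 1/(2*Q) (v(Q) = 0/((-4*Q²)) + 1/(2*Q) = 0*(-1/(4*Q²)) + 1*(1/(2*Q)) = 0 + 1/(2*Q) = 1/(2*Q))
H(-19, 32)*v(11) = 25*((½)/11)/9 = 25*((½)*(1/11))/9 = (25/9)*(1/22) = 25/198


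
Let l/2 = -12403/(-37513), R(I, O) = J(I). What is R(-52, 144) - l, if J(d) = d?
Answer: -1975482/37513 ≈ -52.661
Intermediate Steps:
R(I, O) = I
l = 24806/37513 (l = 2*(-12403/(-37513)) = 2*(-12403*(-1/37513)) = 2*(12403/37513) = 24806/37513 ≈ 0.66126)
R(-52, 144) - l = -52 - 1*24806/37513 = -52 - 24806/37513 = -1975482/37513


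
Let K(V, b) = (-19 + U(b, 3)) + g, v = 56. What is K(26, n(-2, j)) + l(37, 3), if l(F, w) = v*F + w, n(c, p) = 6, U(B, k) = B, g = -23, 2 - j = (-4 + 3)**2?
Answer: 2039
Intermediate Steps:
j = 1 (j = 2 - (-4 + 3)**2 = 2 - 1*(-1)**2 = 2 - 1*1 = 2 - 1 = 1)
l(F, w) = w + 56*F (l(F, w) = 56*F + w = w + 56*F)
K(V, b) = -42 + b (K(V, b) = (-19 + b) - 23 = -42 + b)
K(26, n(-2, j)) + l(37, 3) = (-42 + 6) + (3 + 56*37) = -36 + (3 + 2072) = -36 + 2075 = 2039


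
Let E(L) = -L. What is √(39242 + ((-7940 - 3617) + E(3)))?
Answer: √27682 ≈ 166.38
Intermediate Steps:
√(39242 + ((-7940 - 3617) + E(3))) = √(39242 + ((-7940 - 3617) - 1*3)) = √(39242 + (-11557 - 3)) = √(39242 - 11560) = √27682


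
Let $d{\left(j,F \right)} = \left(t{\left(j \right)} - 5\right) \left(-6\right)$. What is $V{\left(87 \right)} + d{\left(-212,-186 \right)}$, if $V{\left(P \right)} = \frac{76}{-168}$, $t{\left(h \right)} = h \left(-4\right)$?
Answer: $- \frac{212455}{42} \approx -5058.5$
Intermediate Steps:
$t{\left(h \right)} = - 4 h$
$V{\left(P \right)} = - \frac{19}{42}$ ($V{\left(P \right)} = 76 \left(- \frac{1}{168}\right) = - \frac{19}{42}$)
$d{\left(j,F \right)} = 30 + 24 j$ ($d{\left(j,F \right)} = \left(- 4 j - 5\right) \left(-6\right) = \left(-5 - 4 j\right) \left(-6\right) = 30 + 24 j$)
$V{\left(87 \right)} + d{\left(-212,-186 \right)} = - \frac{19}{42} + \left(30 + 24 \left(-212\right)\right) = - \frac{19}{42} + \left(30 - 5088\right) = - \frac{19}{42} - 5058 = - \frac{212455}{42}$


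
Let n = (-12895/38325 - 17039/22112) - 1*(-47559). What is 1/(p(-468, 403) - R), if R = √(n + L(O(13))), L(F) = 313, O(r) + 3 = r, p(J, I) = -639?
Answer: -108303138720/61092140758303 + 4*√85947236220796274310/61092140758303 ≈ -0.0011658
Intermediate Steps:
O(r) = -3 + r
n = 8060514989537/169488480 (n = (-12895*1/38325 - 17039*1/22112) + 47559 = (-2579/7665 - 17039/22112) + 47559 = -187630783/169488480 + 47559 = 8060514989537/169488480 ≈ 47558.)
R = √85947236220796274310/42372120 (R = √(8060514989537/169488480 + 313) = √(8113564883777/169488480) = √85947236220796274310/42372120 ≈ 218.79)
1/(p(-468, 403) - R) = 1/(-639 - √85947236220796274310/42372120)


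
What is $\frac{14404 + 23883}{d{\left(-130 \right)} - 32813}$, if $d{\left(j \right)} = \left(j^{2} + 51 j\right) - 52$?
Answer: $- \frac{38287}{22595} \approx -1.6945$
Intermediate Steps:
$d{\left(j \right)} = -52 + j^{2} + 51 j$
$\frac{14404 + 23883}{d{\left(-130 \right)} - 32813} = \frac{14404 + 23883}{\left(-52 + \left(-130\right)^{2} + 51 \left(-130\right)\right) - 32813} = \frac{38287}{\left(-52 + 16900 - 6630\right) - 32813} = \frac{38287}{10218 - 32813} = \frac{38287}{-22595} = 38287 \left(- \frac{1}{22595}\right) = - \frac{38287}{22595}$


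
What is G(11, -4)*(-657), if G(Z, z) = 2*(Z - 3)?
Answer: -10512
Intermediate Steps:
G(Z, z) = -6 + 2*Z (G(Z, z) = 2*(-3 + Z) = -6 + 2*Z)
G(11, -4)*(-657) = (-6 + 2*11)*(-657) = (-6 + 22)*(-657) = 16*(-657) = -10512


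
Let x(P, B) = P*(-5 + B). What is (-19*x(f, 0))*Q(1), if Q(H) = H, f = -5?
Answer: -475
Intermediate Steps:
(-19*x(f, 0))*Q(1) = -(-95)*(-5 + 0)*1 = -(-95)*(-5)*1 = -19*25*1 = -475*1 = -475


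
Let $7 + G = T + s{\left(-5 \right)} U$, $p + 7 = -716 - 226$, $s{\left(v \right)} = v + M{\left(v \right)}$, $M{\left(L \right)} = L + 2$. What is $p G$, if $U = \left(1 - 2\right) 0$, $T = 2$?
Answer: $4745$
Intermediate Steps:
$M{\left(L \right)} = 2 + L$
$s{\left(v \right)} = 2 + 2 v$ ($s{\left(v \right)} = v + \left(2 + v\right) = 2 + 2 v$)
$U = 0$ ($U = \left(-1\right) 0 = 0$)
$p = -949$ ($p = -7 - 942 = -949$)
$G = -5$ ($G = -7 + \left(2 + \left(2 + 2 \left(-5\right)\right) 0\right) = -7 + \left(2 + \left(2 - 10\right) 0\right) = -7 + \left(2 - 0\right) = -7 + \left(2 + 0\right) = -7 + 2 = -5$)
$p G = \left(-949\right) \left(-5\right) = 4745$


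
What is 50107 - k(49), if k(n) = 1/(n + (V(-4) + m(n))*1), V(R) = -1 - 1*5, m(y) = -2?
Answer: 2054386/41 ≈ 50107.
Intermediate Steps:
V(R) = -6 (V(R) = -1 - 5 = -6)
k(n) = 1/(-8 + n) (k(n) = 1/(n + (-6 - 2)*1) = 1/(n - 8*1) = 1/(n - 8) = 1/(-8 + n))
50107 - k(49) = 50107 - 1/(-8 + 49) = 50107 - 1/41 = 2054386/41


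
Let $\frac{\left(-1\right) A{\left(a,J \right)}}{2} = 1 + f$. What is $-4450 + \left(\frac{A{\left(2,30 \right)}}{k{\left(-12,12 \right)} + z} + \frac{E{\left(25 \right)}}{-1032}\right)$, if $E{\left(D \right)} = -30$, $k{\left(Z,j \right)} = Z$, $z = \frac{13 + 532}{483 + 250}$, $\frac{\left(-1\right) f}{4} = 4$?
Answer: $- \frac{6319056425}{1419172} \approx -4452.6$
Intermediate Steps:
$f = -16$ ($f = \left(-4\right) 4 = -16$)
$z = \frac{545}{733} \approx 0.74352$
$A{\left(a,J \right)} = 30$ ($A{\left(a,J \right)} = - 2 \left(1 - 16\right) = \left(-2\right) \left(-15\right) = 30$)
$-4450 + \left(\frac{A{\left(2,30 \right)}}{k{\left(-12,12 \right)} + z} + \frac{E{\left(25 \right)}}{-1032}\right) = -4450 + \left(\frac{30}{-12 + \frac{545}{733}} - \frac{30}{-1032}\right) = -4450 + \left(\frac{30}{- \frac{8251}{733}} - - \frac{5}{172}\right) = -4450 + \left(30 \left(- \frac{733}{8251}\right) + \frac{5}{172}\right) = -4450 + \left(- \frac{21990}{8251} + \frac{5}{172}\right) = -4450 - \frac{3741025}{1419172} = - \frac{6319056425}{1419172}$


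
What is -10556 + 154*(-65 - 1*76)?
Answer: -32270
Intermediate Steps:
-10556 + 154*(-65 - 1*76) = -10556 + 154*(-65 - 76) = -10556 + 154*(-141) = -10556 - 21714 = -32270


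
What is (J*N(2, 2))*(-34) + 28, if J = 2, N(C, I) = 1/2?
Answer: -6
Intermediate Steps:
N(C, I) = 1/2
(J*N(2, 2))*(-34) + 28 = (2*(1/2))*(-34) + 28 = 1*(-34) + 28 = -34 + 28 = -6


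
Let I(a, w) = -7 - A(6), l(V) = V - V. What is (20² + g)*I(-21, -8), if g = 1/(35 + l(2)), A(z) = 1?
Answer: -112008/35 ≈ -3200.2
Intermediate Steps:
l(V) = 0
g = 1/35 (g = 1/(35 + 0) = 1/35 ≈ 0.028571)
I(a, w) = -8 (I(a, w) = -7 - 1*1 = -7 - 1 = -8)
(20² + g)*I(-21, -8) = (20² + 1/35)*(-8) = (400 + 1/35)*(-8) = (14001/35)*(-8) = -112008/35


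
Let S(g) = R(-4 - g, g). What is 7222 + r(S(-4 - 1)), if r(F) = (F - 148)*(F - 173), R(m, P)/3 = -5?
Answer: 37866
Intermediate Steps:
R(m, P) = -15 (R(m, P) = 3*(-5) = -15)
S(g) = -15
r(F) = (-173 + F)*(-148 + F) (r(F) = (-148 + F)*(-173 + F) = (-173 + F)*(-148 + F))
7222 + r(S(-4 - 1)) = 7222 + (25604 + (-15)**2 - 321*(-15)) = 7222 + (25604 + 225 + 4815) = 7222 + 30644 = 37866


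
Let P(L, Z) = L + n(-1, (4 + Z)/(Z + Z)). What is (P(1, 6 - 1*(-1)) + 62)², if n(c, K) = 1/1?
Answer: 4096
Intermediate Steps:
n(c, K) = 1
P(L, Z) = 1 + L (P(L, Z) = L + 1 = 1 + L)
(P(1, 6 - 1*(-1)) + 62)² = ((1 + 1) + 62)² = (2 + 62)² = 64² = 4096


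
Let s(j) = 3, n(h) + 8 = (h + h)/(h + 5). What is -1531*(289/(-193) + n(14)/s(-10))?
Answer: 61860055/11001 ≈ 5623.1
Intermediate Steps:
n(h) = -8 + 2*h/(5 + h) (n(h) = -8 + (h + h)/(h + 5) = -8 + (2*h)/(5 + h) = -8 + 2*h/(5 + h))
-1531*(289/(-193) + n(14)/s(-10)) = -1531*(289/(-193) + (2*(-20 - 3*14)/(5 + 14))/3) = -1531*(289*(-1/193) + (2*(-20 - 42)/19)*(⅓)) = -1531*(-289/193 + (2*(1/19)*(-62))*(⅓)) = -1531*(-289/193 - 124/19*⅓) = -1531*(-289/193 - 124/57) = -1531*(-40405/11001) = 61860055/11001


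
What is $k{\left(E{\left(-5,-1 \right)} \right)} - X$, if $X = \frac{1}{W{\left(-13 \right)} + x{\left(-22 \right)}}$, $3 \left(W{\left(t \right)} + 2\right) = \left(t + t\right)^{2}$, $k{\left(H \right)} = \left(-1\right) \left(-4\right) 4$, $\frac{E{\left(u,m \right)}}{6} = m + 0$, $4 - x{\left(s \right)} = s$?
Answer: $\frac{11965}{748} \approx 15.996$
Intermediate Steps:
$x{\left(s \right)} = 4 - s$
$E{\left(u,m \right)} = 6 m$ ($E{\left(u,m \right)} = 6 \left(m + 0\right) = 6 m$)
$k{\left(H \right)} = 16$ ($k{\left(H \right)} = 4 \cdot 4 = 16$)
$W{\left(t \right)} = -2 + \frac{4 t^{2}}{3}$ ($W{\left(t \right)} = -2 + \frac{\left(t + t\right)^{2}}{3} = -2 + \frac{\left(2 t\right)^{2}}{3} = -2 + \frac{4 t^{2}}{3}$)
$X = \frac{3}{748}$ ($X = \frac{1}{\left(-2 + \frac{4 \left(-13\right)^{2}}{3}\right) + \left(4 - -22\right)} = \frac{1}{\left(-2 + \frac{4}{3} \cdot 169\right) + \left(4 + 22\right)} = \frac{1}{\left(-2 + \frac{676}{3}\right) + 26} = \frac{1}{\frac{670}{3} + 26} = \frac{1}{\frac{748}{3}} = \frac{3}{748} \approx 0.0040107$)
$k{\left(E{\left(-5,-1 \right)} \right)} - X = 16 - \frac{3}{748} = \frac{11965}{748}$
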